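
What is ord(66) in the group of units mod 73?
24

73 is prime, so ord(66) divides φ(73) = 72.
Divisors of 72: 1, 2, 3, 4, 6, 8, 9, 12, 18, 24, 36, 72.
Repeated squaring: 66^1 ≡ 66, 66^2 ≡ 49, 66^4 ≡ 65, 66^8 ≡ 64, 66^16 ≡ 8, 66^32 ≡ 64, 66^64 ≡ 8 (mod 73).
Test 66^d mod 73 for each divisor d in increasing order:
66^1 ≡ 66
66^2 ≡ 49
66^3 = 66^2·66^1 ≡ 22
66^4 ≡ 65
66^6 = 66^4·66^2 ≡ 46
66^8 ≡ 64
66^9 = 66^8·66^1 ≡ 63
66^12 = 66^8·66^4 ≡ 72
66^18 = 66^16·66^2 ≡ 27
66^24 = 66^16·66^8 ≡ 1  ← first divisor giving 1
The order is 24.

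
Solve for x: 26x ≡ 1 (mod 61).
54

gcd(26, 61) = 1, so the inverse exists.
Extended Euclidean algorithm on (61, 26):
61 = 2 × 26 + 9  ⟹  9 = (1)·61 + (-2)·26
26 = 2 × 9 + 8  ⟹  8 = (-2)·61 + (5)·26
9 = 1 × 8 + 1  ⟹  1 = (3)·61 + (-7)·26
So (-7)·26 ≡ 1 (mod 61), i.e. 26^(-1) ≡ -7 ≡ 54 (mod 61).
Check: 26 × 54 = 1404 ≡ 1 (mod 61)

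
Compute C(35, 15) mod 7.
0

Using Lucas' theorem:
Write n=35 and k=15 in base 7:
n in base 7: [5, 0]
k in base 7: [2, 1]
C(35,15) mod 7 = ∏ C(n_i, k_i) mod 7
Digit binomials (mod 7): C(5,2) = 10 ≡ 3; C(0,1) = 0 (k_i > n_i)
Product: 3 × 0 = 0 ≡ 0 (mod 7)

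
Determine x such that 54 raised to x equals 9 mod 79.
56

Baby-step giant-step with step n = ⌈√79⌉ = 9.
Baby steps 54^j mod 79 (j:value) for j=0..8: 0:1, 1:54, 2:72, 3:17, 4:49, 5:39, 6:52, 7:43, 8:31.
Giant-step multiplier: 54^(-9) ≡ 54^(78-9) = 54^69 ≡ 58 (mod 79).
Giant steps γ_i = 9·58^i mod 79: γ_0=9, γ_1=48, γ_2=19, γ_3=75, γ_4=5, γ_5=53, γ_6=72 (in table at j=2).
x = i·n + j = 6·9 + 2 = 56.
Check: 54^56 ≡ 9 (mod 79).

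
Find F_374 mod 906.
11

Matrix identity: Q^n = [[F_(n+1), F_n], [F_n, F_(n-1)]] with Q = [[1,1],[1,0]].
n = 374 = 101110110₂. Square-and-multiply, entries mod 906:
Q^1 = [[1,1],[1,0]]
Q^2 = (Q^1)² = [[2,1],[1,1]]
Q^5 = (Q^2)²·Q = [[8,5],[5,3]]
Q^11 = (Q^5)²·Q = [[144,89],[89,55]]
Q^23 = (Q^11)²·Q = [[162,571],[571,497]]
Q^46 = (Q^23)² = [[757,299],[299,458]]
Q^93 = (Q^46)²·Q = [[143,164],[164,885]]
Q^187 = (Q^93)²·Q = [[309,233],[233,76]]
Q^374 = (Q^187)² = [[280,11],[11,269]]
F_374 mod 906 = Q^374[0][1] = 11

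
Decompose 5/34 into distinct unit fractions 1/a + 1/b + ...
1/7 + 1/238

Greedy algorithm:
5/34: ceiling(34/5) = 7, use 1/7
1/238: ceiling(238/1) = 238, use 1/238
Result: 5/34 = 1/7 + 1/238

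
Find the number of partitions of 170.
274768617130

p(n) counts ways to write n as a sum of positive integers (order ignored).
Euler's pentagonal recurrence: p(k) = p(k-1) + p(k-2) - p(k-5) - p(k-7) + p(k-12) + p(k-15) - ... (offsets j(3j∓1)/2, signs ++--, p(0)=1, p(<0)=0).
DP table for k = 0..169: p(0)=1, p(1)=1, p(2)=2, p(3)=3, p(4)=5, p(5)=7, p(6)=11, p(7)=15, p(8)=22, p(9)=30, p(10)=42, p(11)=56, p(12)=77, p(13)=101, p(14)=135, p(15)=176, p(16)=231, p(17)=297, p(18)=385, p(19)=490, p(20)=627, p(21)=792, p(22)=1002, p(23)=1255, p(24)=1575, p(25)=1958, p(26)=2436, p(27)=3010, p(28)=3718, p(29)=4565, p(30)=5604, p(31)=6842, p(32)=8349, p(33)=10143, p(34)=12310, p(35)=14883, p(36)=17977, p(37)=21637, p(38)=26015, p(39)=31185, p(40)=37338, p(41)=44583, p(42)=53174, p(43)=63261, p(44)=75175, p(45)=89134, p(46)=105558, p(47)=124754, p(48)=147273, p(49)=173525, p(50)=204226, p(51)=239943, p(52)=281589, p(53)=329931, p(54)=386155, p(55)=451276, p(56)=526823, p(57)=614154, p(58)=715220, p(59)=831820, p(60)=966467, p(61)=1121505, p(62)=1300156, p(63)=1505499, p(64)=1741630, p(65)=2012558, p(66)=2323520, p(67)=2679689, p(68)=3087735, p(69)=3554345, p(70)=4087968, p(71)=4697205, p(72)=5392783, p(73)=6185689, p(74)=7089500, p(75)=8118264, p(76)=9289091, p(77)=10619863, p(78)=12132164, p(79)=13848650, p(80)=15796476, p(81)=18004327, p(82)=20506255, p(83)=23338469, p(84)=26543660, p(85)=30167357, p(86)=34262962, p(87)=38887673, p(88)=44108109, p(89)=49995925, p(90)=56634173, p(91)=64112359, p(92)=72533807, p(93)=82010177, p(94)=92669720, p(95)=104651419, p(96)=118114304, p(97)=133230930, p(98)=150198136, p(99)=169229875, p(100)=190569292, p(101)=214481126, p(102)=241265379, p(103)=271248950, p(104)=304801365, p(105)=342325709, p(106)=384276336, p(107)=431149389, p(108)=483502844, p(109)=541946240, p(110)=607163746, p(111)=679903203, p(112)=761002156, p(113)=851376628, p(114)=952050665, p(115)=1064144451, p(116)=1188908248, p(117)=1327710076, p(118)=1482074143, p(119)=1653668665, p(120)=1844349560, p(121)=2056148051, p(122)=2291320912, p(123)=2552338241, p(124)=2841940500, p(125)=3163127352, p(126)=3519222692, p(127)=3913864295, p(128)=4351078600, p(129)=4835271870, p(130)=5371315400, p(131)=5964539504, p(132)=6620830889, p(133)=7346629512, p(134)=8149040695, p(135)=9035836076, p(136)=10015581680, p(137)=11097645016, p(138)=12292341831, p(139)=13610949895, p(140)=15065878135, p(141)=16670689208, p(142)=18440293320, p(143)=20390982757, p(144)=22540654445, p(145)=24908858009, p(146)=27517052599, p(147)=30388671978, p(148)=33549419497, p(149)=37027355200, p(150)=40853235313, p(151)=45060624582, p(152)=49686288421, p(153)=54770336324, p(154)=60356673280, p(155)=66493182097, p(156)=73232243759, p(157)=80630964769, p(158)=88751778802, p(159)=97662728555, p(160)=107438159466, p(161)=118159068427, p(162)=129913904637, p(163)=142798995930, p(164)=156919475295, p(165)=172389800255, p(166)=189334822579, p(167)=207890420102, p(168)=228204732751, p(169)=250438925115.
Final step: p(170) = p(169) + p(168) - p(165) - p(163) + p(158) + p(155) - p(148) - p(144) + p(135) + p(130) - p(119) - p(113) + p(100) + p(93) - p(78) - p(70) + p(53) + p(44) - p(25) - p(15)
= 250438925115 + 228204732751 - 172389800255 - 142798995930 + 88751778802 + 66493182097 - 33549419497 - 22540654445 + 9035836076 + 5371315400 - 1653668665 - 851376628 + 190569292 + 82010177 - 12132164 - 4087968 + 329931 + 75175 - 1958 - 176
= 274768617130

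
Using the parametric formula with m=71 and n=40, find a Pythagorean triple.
(3441, 5680, 6641)

Euclid's formula: a = m² - n², b = 2mn, c = m² + n²
m = 71, n = 40
a = 71² - 40² = 5041 - 1600 = 3441
b = 2 × 71 × 40 = 5680
c = 71² + 40² = 5041 + 1600 = 6641
Verification: 3441² + 5680² = 11840481 + 32262400 = 44102881 = 6641² ✓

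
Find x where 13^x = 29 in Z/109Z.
94

Baby-step giant-step with step n = ⌈√109⌉ = 11.
Baby steps 13^j mod 109 (j:value) for j=0..10: 0:1, 1:13, 2:60, 3:17, 4:3, 5:39, 6:71, 7:51, 8:9, 9:8, 10:104.
Giant-step multiplier: 13^(-11) ≡ 13^(108-11) = 13^97 ≡ 57 (mod 109).
Giant steps γ_i = 29·57^i mod 109: γ_0=29, γ_1=18, γ_2=45, γ_3=58, γ_4=36, γ_5=90, γ_6=7, γ_7=72, γ_8=71 (in table at j=6).
x = i·n + j = 8·11 + 6 = 94.
Check: 13^94 ≡ 29 (mod 109).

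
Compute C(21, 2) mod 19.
1

Using Lucas' theorem:
Write n=21 and k=2 in base 19:
n in base 19: [1, 2]
k in base 19: [0, 2]
C(21,2) mod 19 = ∏ C(n_i, k_i) mod 19
Digit binomials (mod 19): C(1,0) = 1; C(2,2) = 1
Product: 1 × 1 = 1 ≡ 1 (mod 19)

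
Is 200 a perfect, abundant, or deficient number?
abundant

Proper divisors of 200: sum = 1 + 2 + 4 + 5 + 8 + 10 + 20 + 25 + 40 + 50 + 100 = 265
Since 265 > 200, 200 is abundant.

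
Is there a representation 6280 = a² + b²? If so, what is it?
14² + 78² (a=14, b=78)

Factorization: 6280 = 2^3 × 5 × 157
By Fermat: n is sum of two squares iff every prime p ≡ 3 (mod 4) appears to even power.
All primes ≡ 3 (mod 4) appear to even power.
Search a = 0, 1, 2, … for 6280 - a² a perfect square: first hit at a = 14: 6280 - 196 = 6084 = 78².
6280 = 14² + 78² = 196 + 6084 ✓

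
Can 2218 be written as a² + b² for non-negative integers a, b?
3² + 47² (a=3, b=47)

Factorization: 2218 = 2 × 1109
By Fermat: n is sum of two squares iff every prime p ≡ 3 (mod 4) appears to even power.
All primes ≡ 3 (mod 4) appear to even power.
Search a = 0, 1, 2, … for 2218 - a² a perfect square: first hit at a = 3: 2218 - 9 = 2209 = 47².
2218 = 3² + 47² = 9 + 2209 ✓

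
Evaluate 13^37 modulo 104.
13

Repeated squaring. Binary of 37 = 100101.
13^1 ≡ 13 (mod 104); 13^2 ≡ 65 (mod 104); 13^4 ≡ 65 (mod 104); 13^8 ≡ 65 (mod 104); 13^16 ≡ 65 (mod 104); 13^32 ≡ 65 (mod 104)
13^37 = 13^1 × 13^4 × 13^32 ≡ 13 (mod 104)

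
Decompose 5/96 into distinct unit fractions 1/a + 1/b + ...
1/20 + 1/480

Greedy algorithm:
5/96: ceiling(96/5) = 20, use 1/20
1/480: ceiling(480/1) = 480, use 1/480
Result: 5/96 = 1/20 + 1/480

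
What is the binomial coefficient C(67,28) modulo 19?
11

Using Lucas' theorem:
Write n=67 and k=28 in base 19:
n in base 19: [3, 10]
k in base 19: [1, 9]
C(67,28) mod 19 = ∏ C(n_i, k_i) mod 19
Digit binomials (mod 19): C(3,1) = 3; C(10,9) = 10
Product: 3 × 10 = 30 ≡ 11 (mod 19)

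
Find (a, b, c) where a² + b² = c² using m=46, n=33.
(1027, 3036, 3205)

Euclid's formula: a = m² - n², b = 2mn, c = m² + n²
m = 46, n = 33
a = 46² - 33² = 2116 - 1089 = 1027
b = 2 × 46 × 33 = 3036
c = 46² + 33² = 2116 + 1089 = 3205
Verification: 1027² + 3036² = 1054729 + 9217296 = 10272025 = 3205² ✓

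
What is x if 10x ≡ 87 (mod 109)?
x ≡ 85 (mod 109)

gcd(10, 109) = 1, which divides 87, so solutions exist.
Find 10^(-1) mod 109 by the extended Euclidean algorithm:
109 = 10 × 10 + 9  ⟹  9 = (1)·109 + (-10)·10
10 = 1 × 9 + 1  ⟹  1 = (-1)·109 + (11)·10
So (11)·10 ≡ 1 (mod 109), i.e. 10^(-1) ≡ 11 (mod 109).
x ≡ 11 × 87 = 957 ≡ 85 (mod 109).
Check: 10 × 85 = 850 ≡ 87 (mod 109).
Unique solution: x ≡ 85 (mod 109)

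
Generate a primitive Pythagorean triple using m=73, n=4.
(5313, 584, 5345)

Euclid's formula: a = m² - n², b = 2mn, c = m² + n²
m = 73, n = 4
a = 73² - 4² = 5329 - 16 = 5313
b = 2 × 73 × 4 = 584
c = 73² + 4² = 5329 + 16 = 5345
Verification: 5313² + 584² = 28227969 + 341056 = 28569025 = 5345² ✓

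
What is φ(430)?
168

430 = 2 × 5 × 43
φ(n) = n × ∏(1 - 1/p) for each prime p dividing n
φ(430) = 430 × (1 - 1/2) × (1 - 1/5) × (1 - 1/43) = 168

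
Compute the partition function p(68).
3087735

p(n) counts ways to write n as a sum of positive integers (order ignored).
Euler's pentagonal recurrence: p(k) = p(k-1) + p(k-2) - p(k-5) - p(k-7) + p(k-12) + p(k-15) - ... (offsets j(3j∓1)/2, signs ++--, p(0)=1, p(<0)=0).
DP table for k = 0..67: p(0)=1, p(1)=1, p(2)=2, p(3)=3, p(4)=5, p(5)=7, p(6)=11, p(7)=15, p(8)=22, p(9)=30, p(10)=42, p(11)=56, p(12)=77, p(13)=101, p(14)=135, p(15)=176, p(16)=231, p(17)=297, p(18)=385, p(19)=490, p(20)=627, p(21)=792, p(22)=1002, p(23)=1255, p(24)=1575, p(25)=1958, p(26)=2436, p(27)=3010, p(28)=3718, p(29)=4565, p(30)=5604, p(31)=6842, p(32)=8349, p(33)=10143, p(34)=12310, p(35)=14883, p(36)=17977, p(37)=21637, p(38)=26015, p(39)=31185, p(40)=37338, p(41)=44583, p(42)=53174, p(43)=63261, p(44)=75175, p(45)=89134, p(46)=105558, p(47)=124754, p(48)=147273, p(49)=173525, p(50)=204226, p(51)=239943, p(52)=281589, p(53)=329931, p(54)=386155, p(55)=451276, p(56)=526823, p(57)=614154, p(58)=715220, p(59)=831820, p(60)=966467, p(61)=1121505, p(62)=1300156, p(63)=1505499, p(64)=1741630, p(65)=2012558, p(66)=2323520, p(67)=2679689.
Final step: p(68) = p(67) + p(66) - p(63) - p(61) + p(56) + p(53) - p(46) - p(42) + p(33) + p(28) - p(17) - p(11)
= 2679689 + 2323520 - 1505499 - 1121505 + 526823 + 329931 - 105558 - 53174 + 10143 + 3718 - 297 - 56
= 3087735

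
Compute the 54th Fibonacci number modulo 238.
204

Matrix identity: Q^n = [[F_(n+1), F_n], [F_n, F_(n-1)]] with Q = [[1,1],[1,0]].
n = 54 = 110110₂. Square-and-multiply, entries mod 238:
Q^1 = [[1,1],[1,0]]
Q^3 = (Q^1)²·Q = [[3,2],[2,1]]
Q^6 = (Q^3)² = [[13,8],[8,5]]
Q^13 = (Q^6)²·Q = [[139,233],[233,144]]
Q^27 = (Q^13)²·Q = [[81,68],[68,13]]
Q^54 = (Q^27)² = [[237,204],[204,33]]
F_54 mod 238 = Q^54[0][1] = 204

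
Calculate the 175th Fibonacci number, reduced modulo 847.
610

Matrix identity: Q^n = [[F_(n+1), F_n], [F_n, F_(n-1)]] with Q = [[1,1],[1,0]].
n = 175 = 10101111₂. Square-and-multiply, entries mod 847:
Q^1 = [[1,1],[1,0]]
Q^2 = (Q^1)² = [[2,1],[1,1]]
Q^5 = (Q^2)²·Q = [[8,5],[5,3]]
Q^10 = (Q^5)² = [[89,55],[55,34]]
Q^21 = (Q^10)²·Q = [[771,782],[782,836]]
Q^43 = (Q^21)²·Q = [[410,684],[684,573]]
Q^87 = (Q^43)²·Q = [[560,706],[706,701]]
Q^175 = (Q^87)²·Q = [[679,610],[610,69]]
F_175 mod 847 = Q^175[0][1] = 610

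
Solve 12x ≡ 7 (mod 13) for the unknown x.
x ≡ 6 (mod 13)

gcd(12, 13) = 1, which divides 7, so solutions exist.
Find 12^(-1) mod 13 by the extended Euclidean algorithm:
13 = 1 × 12 + 1  ⟹  1 = (1)·13 + (-1)·12
So (-1)·12 ≡ 1 (mod 13), i.e. 12^(-1) ≡ -1 ≡ 12 (mod 13).
x ≡ 12 × 7 = 84 ≡ 6 (mod 13).
Check: 12 × 6 = 72 ≡ 7 (mod 13).
Unique solution: x ≡ 6 (mod 13)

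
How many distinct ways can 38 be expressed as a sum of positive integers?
26015

p(n) counts ways to write n as a sum of positive integers (order ignored).
Euler's pentagonal recurrence: p(k) = p(k-1) + p(k-2) - p(k-5) - p(k-7) + p(k-12) + p(k-15) - ... (offsets j(3j∓1)/2, signs ++--, p(0)=1, p(<0)=0).
DP table for k = 0..37: p(0)=1, p(1)=1, p(2)=2, p(3)=3, p(4)=5, p(5)=7, p(6)=11, p(7)=15, p(8)=22, p(9)=30, p(10)=42, p(11)=56, p(12)=77, p(13)=101, p(14)=135, p(15)=176, p(16)=231, p(17)=297, p(18)=385, p(19)=490, p(20)=627, p(21)=792, p(22)=1002, p(23)=1255, p(24)=1575, p(25)=1958, p(26)=2436, p(27)=3010, p(28)=3718, p(29)=4565, p(30)=5604, p(31)=6842, p(32)=8349, p(33)=10143, p(34)=12310, p(35)=14883, p(36)=17977, p(37)=21637.
Final step: p(38) = p(37) + p(36) - p(33) - p(31) + p(26) + p(23) - p(16) - p(12) + p(3)
= 21637 + 17977 - 10143 - 6842 + 2436 + 1255 - 231 - 77 + 3
= 26015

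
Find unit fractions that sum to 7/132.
1/19 + 1/2508

Greedy algorithm:
7/132: ceiling(132/7) = 19, use 1/19
1/2508: ceiling(2508/1) = 2508, use 1/2508
Result: 7/132 = 1/19 + 1/2508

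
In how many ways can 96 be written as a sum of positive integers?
118114304

p(n) counts ways to write n as a sum of positive integers (order ignored).
Euler's pentagonal recurrence: p(k) = p(k-1) + p(k-2) - p(k-5) - p(k-7) + p(k-12) + p(k-15) - ... (offsets j(3j∓1)/2, signs ++--, p(0)=1, p(<0)=0).
DP table for k = 0..95: p(0)=1, p(1)=1, p(2)=2, p(3)=3, p(4)=5, p(5)=7, p(6)=11, p(7)=15, p(8)=22, p(9)=30, p(10)=42, p(11)=56, p(12)=77, p(13)=101, p(14)=135, p(15)=176, p(16)=231, p(17)=297, p(18)=385, p(19)=490, p(20)=627, p(21)=792, p(22)=1002, p(23)=1255, p(24)=1575, p(25)=1958, p(26)=2436, p(27)=3010, p(28)=3718, p(29)=4565, p(30)=5604, p(31)=6842, p(32)=8349, p(33)=10143, p(34)=12310, p(35)=14883, p(36)=17977, p(37)=21637, p(38)=26015, p(39)=31185, p(40)=37338, p(41)=44583, p(42)=53174, p(43)=63261, p(44)=75175, p(45)=89134, p(46)=105558, p(47)=124754, p(48)=147273, p(49)=173525, p(50)=204226, p(51)=239943, p(52)=281589, p(53)=329931, p(54)=386155, p(55)=451276, p(56)=526823, p(57)=614154, p(58)=715220, p(59)=831820, p(60)=966467, p(61)=1121505, p(62)=1300156, p(63)=1505499, p(64)=1741630, p(65)=2012558, p(66)=2323520, p(67)=2679689, p(68)=3087735, p(69)=3554345, p(70)=4087968, p(71)=4697205, p(72)=5392783, p(73)=6185689, p(74)=7089500, p(75)=8118264, p(76)=9289091, p(77)=10619863, p(78)=12132164, p(79)=13848650, p(80)=15796476, p(81)=18004327, p(82)=20506255, p(83)=23338469, p(84)=26543660, p(85)=30167357, p(86)=34262962, p(87)=38887673, p(88)=44108109, p(89)=49995925, p(90)=56634173, p(91)=64112359, p(92)=72533807, p(93)=82010177, p(94)=92669720, p(95)=104651419.
Final step: p(96) = p(95) + p(94) - p(91) - p(89) + p(84) + p(81) - p(74) - p(70) + p(61) + p(56) - p(45) - p(39) + p(26) + p(19) - p(4)
= 104651419 + 92669720 - 64112359 - 49995925 + 26543660 + 18004327 - 7089500 - 4087968 + 1121505 + 526823 - 89134 - 31185 + 2436 + 490 - 5
= 118114304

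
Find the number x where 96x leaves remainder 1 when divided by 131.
116

gcd(96, 131) = 1, so the inverse exists.
Extended Euclidean algorithm on (131, 96):
131 = 1 × 96 + 35  ⟹  35 = (1)·131 + (-1)·96
96 = 2 × 35 + 26  ⟹  26 = (-2)·131 + (3)·96
35 = 1 × 26 + 9  ⟹  9 = (3)·131 + (-4)·96
26 = 2 × 9 + 8  ⟹  8 = (-8)·131 + (11)·96
9 = 1 × 8 + 1  ⟹  1 = (11)·131 + (-15)·96
So (-15)·96 ≡ 1 (mod 131), i.e. 96^(-1) ≡ -15 ≡ 116 (mod 131).
Check: 96 × 116 = 11136 ≡ 1 (mod 131)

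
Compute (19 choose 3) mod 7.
3

Using Lucas' theorem:
Write n=19 and k=3 in base 7:
n in base 7: [2, 5]
k in base 7: [0, 3]
C(19,3) mod 7 = ∏ C(n_i, k_i) mod 7
Digit binomials (mod 7): C(2,0) = 1; C(5,3) = 10 ≡ 3
Product: 1 × 3 = 3 ≡ 3 (mod 7)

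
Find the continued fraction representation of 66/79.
[0; 1, 5, 13]

Euclidean algorithm steps:
66 = 0 × 79 + 66
79 = 1 × 66 + 13
66 = 5 × 13 + 1
13 = 13 × 1 + 0
Continued fraction: [0; 1, 5, 13]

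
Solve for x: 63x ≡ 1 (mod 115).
42

gcd(63, 115) = 1, so the inverse exists.
Extended Euclidean algorithm on (115, 63):
115 = 1 × 63 + 52  ⟹  52 = (1)·115 + (-1)·63
63 = 1 × 52 + 11  ⟹  11 = (-1)·115 + (2)·63
52 = 4 × 11 + 8  ⟹  8 = (5)·115 + (-9)·63
11 = 1 × 8 + 3  ⟹  3 = (-6)·115 + (11)·63
8 = 2 × 3 + 2  ⟹  2 = (17)·115 + (-31)·63
3 = 1 × 2 + 1  ⟹  1 = (-23)·115 + (42)·63
So (42)·63 ≡ 1 (mod 115), i.e. 63^(-1) ≡ 42 (mod 115).
Check: 63 × 42 = 2646 ≡ 1 (mod 115)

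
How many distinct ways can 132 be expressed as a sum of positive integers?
6620830889

p(n) counts ways to write n as a sum of positive integers (order ignored).
Euler's pentagonal recurrence: p(k) = p(k-1) + p(k-2) - p(k-5) - p(k-7) + p(k-12) + p(k-15) - ... (offsets j(3j∓1)/2, signs ++--, p(0)=1, p(<0)=0).
DP table for k = 0..131: p(0)=1, p(1)=1, p(2)=2, p(3)=3, p(4)=5, p(5)=7, p(6)=11, p(7)=15, p(8)=22, p(9)=30, p(10)=42, p(11)=56, p(12)=77, p(13)=101, p(14)=135, p(15)=176, p(16)=231, p(17)=297, p(18)=385, p(19)=490, p(20)=627, p(21)=792, p(22)=1002, p(23)=1255, p(24)=1575, p(25)=1958, p(26)=2436, p(27)=3010, p(28)=3718, p(29)=4565, p(30)=5604, p(31)=6842, p(32)=8349, p(33)=10143, p(34)=12310, p(35)=14883, p(36)=17977, p(37)=21637, p(38)=26015, p(39)=31185, p(40)=37338, p(41)=44583, p(42)=53174, p(43)=63261, p(44)=75175, p(45)=89134, p(46)=105558, p(47)=124754, p(48)=147273, p(49)=173525, p(50)=204226, p(51)=239943, p(52)=281589, p(53)=329931, p(54)=386155, p(55)=451276, p(56)=526823, p(57)=614154, p(58)=715220, p(59)=831820, p(60)=966467, p(61)=1121505, p(62)=1300156, p(63)=1505499, p(64)=1741630, p(65)=2012558, p(66)=2323520, p(67)=2679689, p(68)=3087735, p(69)=3554345, p(70)=4087968, p(71)=4697205, p(72)=5392783, p(73)=6185689, p(74)=7089500, p(75)=8118264, p(76)=9289091, p(77)=10619863, p(78)=12132164, p(79)=13848650, p(80)=15796476, p(81)=18004327, p(82)=20506255, p(83)=23338469, p(84)=26543660, p(85)=30167357, p(86)=34262962, p(87)=38887673, p(88)=44108109, p(89)=49995925, p(90)=56634173, p(91)=64112359, p(92)=72533807, p(93)=82010177, p(94)=92669720, p(95)=104651419, p(96)=118114304, p(97)=133230930, p(98)=150198136, p(99)=169229875, p(100)=190569292, p(101)=214481126, p(102)=241265379, p(103)=271248950, p(104)=304801365, p(105)=342325709, p(106)=384276336, p(107)=431149389, p(108)=483502844, p(109)=541946240, p(110)=607163746, p(111)=679903203, p(112)=761002156, p(113)=851376628, p(114)=952050665, p(115)=1064144451, p(116)=1188908248, p(117)=1327710076, p(118)=1482074143, p(119)=1653668665, p(120)=1844349560, p(121)=2056148051, p(122)=2291320912, p(123)=2552338241, p(124)=2841940500, p(125)=3163127352, p(126)=3519222692, p(127)=3913864295, p(128)=4351078600, p(129)=4835271870, p(130)=5371315400, p(131)=5964539504.
Final step: p(132) = p(131) + p(130) - p(127) - p(125) + p(120) + p(117) - p(110) - p(106) + p(97) + p(92) - p(81) - p(75) + p(62) + p(55) - p(40) - p(32) + p(15) + p(6)
= 5964539504 + 5371315400 - 3913864295 - 3163127352 + 1844349560 + 1327710076 - 607163746 - 384276336 + 133230930 + 72533807 - 18004327 - 8118264 + 1300156 + 451276 - 37338 - 8349 + 176 + 11
= 6620830889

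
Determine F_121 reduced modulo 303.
139

Matrix identity: Q^n = [[F_(n+1), F_n], [F_n, F_(n-1)]] with Q = [[1,1],[1,0]].
n = 121 = 1111001₂. Square-and-multiply, entries mod 303:
Q^1 = [[1,1],[1,0]]
Q^3 = (Q^1)²·Q = [[3,2],[2,1]]
Q^7 = (Q^3)²·Q = [[21,13],[13,8]]
Q^15 = (Q^7)²·Q = [[78,4],[4,74]]
Q^30 = (Q^15)² = [[40,2],[2,38]]
Q^60 = (Q^30)² = [[89,156],[156,236]]
Q^121 = (Q^60)²·Q = [[238,139],[139,99]]
F_121 mod 303 = Q^121[0][1] = 139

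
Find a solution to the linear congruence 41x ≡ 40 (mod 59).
x ≡ 24 (mod 59)

gcd(41, 59) = 1, which divides 40, so solutions exist.
Find 41^(-1) mod 59 by the extended Euclidean algorithm:
59 = 1 × 41 + 18  ⟹  18 = (1)·59 + (-1)·41
41 = 2 × 18 + 5  ⟹  5 = (-2)·59 + (3)·41
18 = 3 × 5 + 3  ⟹  3 = (7)·59 + (-10)·41
5 = 1 × 3 + 2  ⟹  2 = (-9)·59 + (13)·41
3 = 1 × 2 + 1  ⟹  1 = (16)·59 + (-23)·41
So (-23)·41 ≡ 1 (mod 59), i.e. 41^(-1) ≡ -23 ≡ 36 (mod 59).
x ≡ 36 × 40 = 1440 ≡ 24 (mod 59).
Check: 41 × 24 = 984 ≡ 40 (mod 59).
Unique solution: x ≡ 24 (mod 59)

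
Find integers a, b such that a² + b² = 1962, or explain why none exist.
21² + 39² (a=21, b=39)

Factorization: 1962 = 2 × 3^2 × 109
By Fermat: n is sum of two squares iff every prime p ≡ 3 (mod 4) appears to even power.
All primes ≡ 3 (mod 4) appear to even power.
Search a = 0, 1, 2, … for 1962 - a² a perfect square: first hit at a = 21: 1962 - 441 = 1521 = 39².
1962 = 21² + 39² = 441 + 1521 ✓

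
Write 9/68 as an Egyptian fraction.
1/8 + 1/136

Greedy algorithm:
9/68: ceiling(68/9) = 8, use 1/8
1/136: ceiling(136/1) = 136, use 1/136
Result: 9/68 = 1/8 + 1/136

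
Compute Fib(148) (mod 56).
3

Matrix identity: Q^n = [[F_(n+1), F_n], [F_n, F_(n-1)]] with Q = [[1,1],[1,0]].
n = 148 = 10010100₂. Square-and-multiply, entries mod 56:
Q^1 = [[1,1],[1,0]]
Q^2 = (Q^1)² = [[2,1],[1,1]]
Q^4 = (Q^2)² = [[5,3],[3,2]]
Q^9 = (Q^4)²·Q = [[55,34],[34,21]]
Q^18 = (Q^9)² = [[37,8],[8,29]]
Q^37 = (Q^18)²·Q = [[1,33],[33,24]]
Q^74 = (Q^37)² = [[26,41],[41,41]]
Q^148 = (Q^74)² = [[5,3],[3,2]]
F_148 mod 56 = Q^148[0][1] = 3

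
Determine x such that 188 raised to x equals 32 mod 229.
81

Baby-step giant-step with step n = ⌈√229⌉ = 16.
Baby steps 188^j mod 229 (j:value) for j=0..15: 0:1, 1:188, 2:78, 3:8, 4:130, 5:166, 6:64, 7:124, 8:183, 9:54, 10:76, 11:90, 12:203, 13:150, 14:33, 15:21.
Giant-step multiplier: 188^(-16) ≡ 188^(228-16) = 188^212 ≡ 25 (mod 229).
Giant steps γ_i = 32·25^i mod 229: γ_0=32, γ_1=113, γ_2=77, γ_3=93, γ_4=35, γ_5=188 (in table at j=1).
x = i·n + j = 5·16 + 1 = 81.
Check: 188^81 ≡ 32 (mod 229).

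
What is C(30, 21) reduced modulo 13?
0

Using Lucas' theorem:
Write n=30 and k=21 in base 13:
n in base 13: [2, 4]
k in base 13: [1, 8]
C(30,21) mod 13 = ∏ C(n_i, k_i) mod 13
Digit binomials (mod 13): C(2,1) = 2; C(4,8) = 0 (k_i > n_i)
Product: 2 × 0 = 0 ≡ 0 (mod 13)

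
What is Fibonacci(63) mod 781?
13

Matrix identity: Q^n = [[F_(n+1), F_n], [F_n, F_(n-1)]] with Q = [[1,1],[1,0]].
n = 63 = 111111₂. Square-and-multiply, entries mod 781:
Q^1 = [[1,1],[1,0]]
Q^3 = (Q^1)²·Q = [[3,2],[2,1]]
Q^7 = (Q^3)²·Q = [[21,13],[13,8]]
Q^15 = (Q^7)²·Q = [[206,610],[610,377]]
Q^31 = (Q^15)²·Q = [[100,606],[606,275]]
Q^63 = (Q^31)²·Q = [[773,13],[13,760]]
F_63 mod 781 = Q^63[0][1] = 13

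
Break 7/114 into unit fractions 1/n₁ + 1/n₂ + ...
1/17 + 1/388 + 1/375972

Greedy algorithm:
7/114: ceiling(114/7) = 17, use 1/17
5/1938: ceiling(1938/5) = 388, use 1/388
1/375972: ceiling(375972/1) = 375972, use 1/375972
Result: 7/114 = 1/17 + 1/388 + 1/375972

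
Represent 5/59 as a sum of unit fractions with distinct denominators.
1/12 + 1/708

Greedy algorithm:
5/59: ceiling(59/5) = 12, use 1/12
1/708: ceiling(708/1) = 708, use 1/708
Result: 5/59 = 1/12 + 1/708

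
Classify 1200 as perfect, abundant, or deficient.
abundant

Proper divisors of 1200: sum = 1 + 2 + 3 + 4 + 5 + 6 + 8 + 10 + ... + 240 + 300 + 400 + 600 (29 divisors) = 2644
Since 2644 > 1200, 1200 is abundant.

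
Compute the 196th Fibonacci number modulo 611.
520

Matrix identity: Q^n = [[F_(n+1), F_n], [F_n, F_(n-1)]] with Q = [[1,1],[1,0]].
n = 196 = 11000100₂. Square-and-multiply, entries mod 611:
Q^1 = [[1,1],[1,0]]
Q^3 = (Q^1)²·Q = [[3,2],[2,1]]
Q^6 = (Q^3)² = [[13,8],[8,5]]
Q^12 = (Q^6)² = [[233,144],[144,89]]
Q^24 = (Q^12)² = [[483,543],[543,551]]
Q^49 = (Q^24)²·Q = [[187,234],[234,564]]
Q^98 = (Q^49)² = [[519,377],[377,142]]
Q^196 = (Q^98)² = [[287,520],[520,378]]
F_196 mod 611 = Q^196[0][1] = 520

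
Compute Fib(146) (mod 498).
217

Matrix identity: Q^n = [[F_(n+1), F_n], [F_n, F_(n-1)]] with Q = [[1,1],[1,0]].
n = 146 = 10010010₂. Square-and-multiply, entries mod 498:
Q^1 = [[1,1],[1,0]]
Q^2 = (Q^1)² = [[2,1],[1,1]]
Q^4 = (Q^2)² = [[5,3],[3,2]]
Q^9 = (Q^4)²·Q = [[55,34],[34,21]]
Q^18 = (Q^9)² = [[197,94],[94,103]]
Q^36 = (Q^18)² = [[335,312],[312,23]]
Q^73 = (Q^36)²·Q = [[55,409],[409,144]]
Q^146 = (Q^73)² = [[488,217],[217,271]]
F_146 mod 498 = Q^146[0][1] = 217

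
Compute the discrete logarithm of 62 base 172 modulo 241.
19

Baby-step giant-step with step n = ⌈√241⌉ = 16.
Baby steps 172^j mod 241 (j:value) for j=0..15: 0:1, 1:172, 2:182, 3:215, 4:107, 5:88, 6:194, 7:110, 8:122, 9:17, 10:32, 11:202, 12:40, 13:132, 14:50, 15:165.
Giant-step multiplier: 172^(-16) ≡ 172^(240-16) = 172^224 ≡ 54 (mod 241).
Giant steps γ_i = 62·54^i mod 241: γ_0=62, γ_1=215 (in table at j=3).
x = i·n + j = 1·16 + 3 = 19.
Check: 172^19 ≡ 62 (mod 241).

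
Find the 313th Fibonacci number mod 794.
533

Matrix identity: Q^n = [[F_(n+1), F_n], [F_n, F_(n-1)]] with Q = [[1,1],[1,0]].
n = 313 = 100111001₂. Square-and-multiply, entries mod 794:
Q^1 = [[1,1],[1,0]]
Q^2 = (Q^1)² = [[2,1],[1,1]]
Q^4 = (Q^2)² = [[5,3],[3,2]]
Q^9 = (Q^4)²·Q = [[55,34],[34,21]]
Q^19 = (Q^9)²·Q = [[413,211],[211,202]]
Q^39 = (Q^19)²·Q = [[259,710],[710,343]]
Q^78 = (Q^39)² = [[295,248],[248,47]]
Q^156 = (Q^78)² = [[51,652],[652,193]]
Q^313 = (Q^156)²·Q = [[27,533],[533,288]]
F_313 mod 794 = Q^313[0][1] = 533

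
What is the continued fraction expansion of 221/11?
[20; 11]

Euclidean algorithm steps:
221 = 20 × 11 + 1
11 = 11 × 1 + 0
Continued fraction: [20; 11]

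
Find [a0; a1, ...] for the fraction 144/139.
[1; 27, 1, 4]

Euclidean algorithm steps:
144 = 1 × 139 + 5
139 = 27 × 5 + 4
5 = 1 × 4 + 1
4 = 4 × 1 + 0
Continued fraction: [1; 27, 1, 4]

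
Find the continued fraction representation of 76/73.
[1; 24, 3]

Euclidean algorithm steps:
76 = 1 × 73 + 3
73 = 24 × 3 + 1
3 = 3 × 1 + 0
Continued fraction: [1; 24, 3]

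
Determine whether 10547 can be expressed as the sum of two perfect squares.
Not possible

Factorization: 10547 = 53 × 199
By Fermat: n is sum of two squares iff every prime p ≡ 3 (mod 4) appears to even power.
Prime(s) ≡ 3 (mod 4) with odd exponent: [(199, 1)]
Therefore 10547 cannot be expressed as a² + b².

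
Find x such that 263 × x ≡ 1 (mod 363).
98

gcd(263, 363) = 1, so the inverse exists.
Extended Euclidean algorithm on (363, 263):
363 = 1 × 263 + 100  ⟹  100 = (1)·363 + (-1)·263
263 = 2 × 100 + 63  ⟹  63 = (-2)·363 + (3)·263
100 = 1 × 63 + 37  ⟹  37 = (3)·363 + (-4)·263
63 = 1 × 37 + 26  ⟹  26 = (-5)·363 + (7)·263
37 = 1 × 26 + 11  ⟹  11 = (8)·363 + (-11)·263
26 = 2 × 11 + 4  ⟹  4 = (-21)·363 + (29)·263
11 = 2 × 4 + 3  ⟹  3 = (50)·363 + (-69)·263
4 = 1 × 3 + 1  ⟹  1 = (-71)·363 + (98)·263
So (98)·263 ≡ 1 (mod 363), i.e. 263^(-1) ≡ 98 (mod 363).
Check: 263 × 98 = 25774 ≡ 1 (mod 363)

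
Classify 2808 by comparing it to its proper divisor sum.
abundant

Proper divisors of 2808: sum = 1 + 2 + 3 + 4 + 6 + 8 + 9 + 12 + ... + 468 + 702 + 936 + 1404 (31 divisors) = 5592
Since 5592 > 2808, 2808 is abundant.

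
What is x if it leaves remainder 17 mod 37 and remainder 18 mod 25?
868

Using Chinese Remainder Theorem:
M = 37 × 25 = 925
M1 = 25, M2 = 37
y1 = 25^(-1) mod 37 = 3
y2 = 37^(-1) mod 25 = 23
x = (17×25×3 + 18×37×23) mod 925 = 868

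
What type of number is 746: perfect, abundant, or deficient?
deficient

Proper divisors of 746: sum = 1 + 2 + 373 = 376
Since 376 < 746, 746 is deficient.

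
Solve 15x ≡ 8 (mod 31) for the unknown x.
x ≡ 15 (mod 31)

gcd(15, 31) = 1, which divides 8, so solutions exist.
Find 15^(-1) mod 31 by the extended Euclidean algorithm:
31 = 2 × 15 + 1  ⟹  1 = (1)·31 + (-2)·15
So (-2)·15 ≡ 1 (mod 31), i.e. 15^(-1) ≡ -2 ≡ 29 (mod 31).
x ≡ 29 × 8 = 232 ≡ 15 (mod 31).
Check: 15 × 15 = 225 ≡ 8 (mod 31).
Unique solution: x ≡ 15 (mod 31)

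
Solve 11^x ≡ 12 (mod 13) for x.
6

Baby-step giant-step with step n = ⌈√13⌉ = 4.
Baby steps 11^j mod 13 (j:value) for j=0..3: 0:1, 1:11, 2:4, 3:5.
Giant-step multiplier: 11^(-4) ≡ 11^(12-4) = 11^8 ≡ 9 (mod 13).
Giant steps γ_i = 12·9^i mod 13: γ_0=12, γ_1=4 (in table at j=2).
x = i·n + j = 1·4 + 2 = 6.
Check: 11^6 ≡ 12 (mod 13).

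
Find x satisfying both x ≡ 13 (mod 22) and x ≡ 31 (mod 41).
277

Using Chinese Remainder Theorem:
M = 22 × 41 = 902
M1 = 41, M2 = 22
y1 = 41^(-1) mod 22 = 7
y2 = 22^(-1) mod 41 = 28
x = (13×41×7 + 31×22×28) mod 902 = 277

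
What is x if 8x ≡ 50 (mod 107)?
x ≡ 33 (mod 107)

gcd(8, 107) = 1, which divides 50, so solutions exist.
Find 8^(-1) mod 107 by the extended Euclidean algorithm:
107 = 13 × 8 + 3  ⟹  3 = (1)·107 + (-13)·8
8 = 2 × 3 + 2  ⟹  2 = (-2)·107 + (27)·8
3 = 1 × 2 + 1  ⟹  1 = (3)·107 + (-40)·8
So (-40)·8 ≡ 1 (mod 107), i.e. 8^(-1) ≡ -40 ≡ 67 (mod 107).
x ≡ 67 × 50 = 3350 ≡ 33 (mod 107).
Check: 8 × 33 = 264 ≡ 50 (mod 107).
Unique solution: x ≡ 33 (mod 107)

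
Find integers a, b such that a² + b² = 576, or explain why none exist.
0² + 24² (a=0, b=24)

Factorization: 576 = 2^6 × 3^2
By Fermat: n is sum of two squares iff every prime p ≡ 3 (mod 4) appears to even power.
All primes ≡ 3 (mod 4) appear to even power.
Search a = 0, 1, 2, … for 576 - a² a perfect square: first hit at a = 0: 576 - 0 = 576 = 24².
576 = 0² + 24² = 0 + 576 ✓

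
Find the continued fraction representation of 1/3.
[0; 3]

Euclidean algorithm steps:
1 = 0 × 3 + 1
3 = 3 × 1 + 0
Continued fraction: [0; 3]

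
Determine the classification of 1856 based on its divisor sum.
abundant

Proper divisors of 1856: sum = 1 + 2 + 4 + 8 + 16 + 29 + 32 + 58 + 64 + 116 + 232 + 464 + 928 = 1954
Since 1954 > 1856, 1856 is abundant.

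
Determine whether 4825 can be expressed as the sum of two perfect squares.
8² + 69² (a=8, b=69)

Factorization: 4825 = 5^2 × 193
By Fermat: n is sum of two squares iff every prime p ≡ 3 (mod 4) appears to even power.
All primes ≡ 3 (mod 4) appear to even power.
Search a = 0, 1, 2, … for 4825 - a² a perfect square: first hit at a = 8: 4825 - 64 = 4761 = 69².
4825 = 8² + 69² = 64 + 4761 ✓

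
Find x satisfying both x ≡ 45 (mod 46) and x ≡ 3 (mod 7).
45

Using Chinese Remainder Theorem:
M = 46 × 7 = 322
M1 = 7, M2 = 46
y1 = 7^(-1) mod 46 = 33
y2 = 46^(-1) mod 7 = 2
x = (45×7×33 + 3×46×2) mod 322 = 45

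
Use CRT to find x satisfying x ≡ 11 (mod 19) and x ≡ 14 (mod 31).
448

Using Chinese Remainder Theorem:
M = 19 × 31 = 589
M1 = 31, M2 = 19
y1 = 31^(-1) mod 19 = 8
y2 = 19^(-1) mod 31 = 18
x = (11×31×8 + 14×19×18) mod 589 = 448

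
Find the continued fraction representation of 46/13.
[3; 1, 1, 6]

Euclidean algorithm steps:
46 = 3 × 13 + 7
13 = 1 × 7 + 6
7 = 1 × 6 + 1
6 = 6 × 1 + 0
Continued fraction: [3; 1, 1, 6]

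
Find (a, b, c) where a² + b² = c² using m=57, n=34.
(2093, 3876, 4405)

Euclid's formula: a = m² - n², b = 2mn, c = m² + n²
m = 57, n = 34
a = 57² - 34² = 3249 - 1156 = 2093
b = 2 × 57 × 34 = 3876
c = 57² + 34² = 3249 + 1156 = 4405
Verification: 2093² + 3876² = 4380649 + 15023376 = 19404025 = 4405² ✓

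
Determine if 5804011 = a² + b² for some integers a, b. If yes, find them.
Not possible

Factorization: 5804011 = 43^3 × 73
By Fermat: n is sum of two squares iff every prime p ≡ 3 (mod 4) appears to even power.
Prime(s) ≡ 3 (mod 4) with odd exponent: [(43, 3)]
Therefore 5804011 cannot be expressed as a² + b².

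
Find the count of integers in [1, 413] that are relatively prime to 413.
348

413 = 7 × 59
φ(n) = n × ∏(1 - 1/p) for each prime p dividing n
φ(413) = 413 × (1 - 1/7) × (1 - 1/59) = 348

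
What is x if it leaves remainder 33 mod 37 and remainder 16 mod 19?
662

Using Chinese Remainder Theorem:
M = 37 × 19 = 703
M1 = 19, M2 = 37
y1 = 19^(-1) mod 37 = 2
y2 = 37^(-1) mod 19 = 18
x = (33×19×2 + 16×37×18) mod 703 = 662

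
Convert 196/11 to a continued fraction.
[17; 1, 4, 2]

Euclidean algorithm steps:
196 = 17 × 11 + 9
11 = 1 × 9 + 2
9 = 4 × 2 + 1
2 = 2 × 1 + 0
Continued fraction: [17; 1, 4, 2]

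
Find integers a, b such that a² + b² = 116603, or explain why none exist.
Not possible

Factorization: 116603 = 17 × 19^3
By Fermat: n is sum of two squares iff every prime p ≡ 3 (mod 4) appears to even power.
Prime(s) ≡ 3 (mod 4) with odd exponent: [(19, 3)]
Therefore 116603 cannot be expressed as a² + b².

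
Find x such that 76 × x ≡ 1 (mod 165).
76

gcd(76, 165) = 1, so the inverse exists.
Extended Euclidean algorithm on (165, 76):
165 = 2 × 76 + 13  ⟹  13 = (1)·165 + (-2)·76
76 = 5 × 13 + 11  ⟹  11 = (-5)·165 + (11)·76
13 = 1 × 11 + 2  ⟹  2 = (6)·165 + (-13)·76
11 = 5 × 2 + 1  ⟹  1 = (-35)·165 + (76)·76
So (76)·76 ≡ 1 (mod 165), i.e. 76^(-1) ≡ 76 (mod 165).
Check: 76 × 76 = 5776 ≡ 1 (mod 165)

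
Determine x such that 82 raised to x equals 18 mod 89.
10

Baby-step giant-step with step n = ⌈√89⌉ = 10.
Baby steps 82^j mod 89 (j:value) for j=0..9: 0:1, 1:82, 2:49, 3:13, 4:87, 5:14, 6:80, 7:63, 8:4, 9:61.
Giant-step multiplier: 82^(-10) ≡ 82^(88-10) = 82^78 ≡ 5 (mod 89).
Giant steps γ_i = 18·5^i mod 89: γ_0=18, γ_1=1 (in table at j=0).
x = i·n + j = 1·10 + 0 = 10.
Check: 82^10 ≡ 18 (mod 89).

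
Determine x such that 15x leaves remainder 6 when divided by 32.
x ≡ 26 (mod 32)

gcd(15, 32) = 1, which divides 6, so solutions exist.
Find 15^(-1) mod 32 by the extended Euclidean algorithm:
32 = 2 × 15 + 2  ⟹  2 = (1)·32 + (-2)·15
15 = 7 × 2 + 1  ⟹  1 = (-7)·32 + (15)·15
So (15)·15 ≡ 1 (mod 32), i.e. 15^(-1) ≡ 15 (mod 32).
x ≡ 15 × 6 = 90 ≡ 26 (mod 32).
Check: 15 × 26 = 390 ≡ 6 (mod 32).
Unique solution: x ≡ 26 (mod 32)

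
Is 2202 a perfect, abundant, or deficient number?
abundant

Proper divisors of 2202: sum = 1 + 2 + 3 + 6 + 367 + 734 + 1101 = 2214
Since 2214 > 2202, 2202 is abundant.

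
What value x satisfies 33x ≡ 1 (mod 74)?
9

gcd(33, 74) = 1, so the inverse exists.
Extended Euclidean algorithm on (74, 33):
74 = 2 × 33 + 8  ⟹  8 = (1)·74 + (-2)·33
33 = 4 × 8 + 1  ⟹  1 = (-4)·74 + (9)·33
So (9)·33 ≡ 1 (mod 74), i.e. 33^(-1) ≡ 9 (mod 74).
Check: 33 × 9 = 297 ≡ 1 (mod 74)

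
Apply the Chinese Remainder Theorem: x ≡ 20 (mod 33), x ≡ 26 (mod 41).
1010

Using Chinese Remainder Theorem:
M = 33 × 41 = 1353
M1 = 41, M2 = 33
y1 = 41^(-1) mod 33 = 29
y2 = 33^(-1) mod 41 = 5
x = (20×41×29 + 26×33×5) mod 1353 = 1010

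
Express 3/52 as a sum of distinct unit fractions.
1/18 + 1/468

Greedy algorithm:
3/52: ceiling(52/3) = 18, use 1/18
1/468: ceiling(468/1) = 468, use 1/468
Result: 3/52 = 1/18 + 1/468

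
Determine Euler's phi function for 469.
396

469 = 7 × 67
φ(n) = n × ∏(1 - 1/p) for each prime p dividing n
φ(469) = 469 × (1 - 1/7) × (1 - 1/67) = 396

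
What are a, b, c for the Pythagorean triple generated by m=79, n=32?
(5217, 5056, 7265)

Euclid's formula: a = m² - n², b = 2mn, c = m² + n²
m = 79, n = 32
a = 79² - 32² = 6241 - 1024 = 5217
b = 2 × 79 × 32 = 5056
c = 79² + 32² = 6241 + 1024 = 7265
Verification: 5217² + 5056² = 27217089 + 25563136 = 52780225 = 7265² ✓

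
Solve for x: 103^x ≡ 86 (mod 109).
33

Baby-step giant-step with step n = ⌈√109⌉ = 11.
Baby steps 103^j mod 109 (j:value) for j=0..10: 0:1, 1:103, 2:36, 3:2, 4:97, 5:72, 6:4, 7:85, 8:35, 9:8, 10:61.
Giant-step multiplier: 103^(-11) ≡ 103^(108-11) = 103^97 ≡ 95 (mod 109).
Giant steps γ_i = 86·95^i mod 109: γ_0=86, γ_1=104, γ_2=70, γ_3=1 (in table at j=0).
x = i·n + j = 3·11 + 0 = 33.
Check: 103^33 ≡ 86 (mod 109).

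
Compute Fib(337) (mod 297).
145

Matrix identity: Q^n = [[F_(n+1), F_n], [F_n, F_(n-1)]] with Q = [[1,1],[1,0]].
n = 337 = 101010001₂. Square-and-multiply, entries mod 297:
Q^1 = [[1,1],[1,0]]
Q^2 = (Q^1)² = [[2,1],[1,1]]
Q^5 = (Q^2)²·Q = [[8,5],[5,3]]
Q^10 = (Q^5)² = [[89,55],[55,34]]
Q^21 = (Q^10)²·Q = [[188,254],[254,231]]
Q^42 = (Q^21)² = [[68,100],[100,265]]
Q^84 = (Q^42)² = [[71,36],[36,35]]
Q^168 = (Q^84)² = [[100,252],[252,145]]
Q^337 = (Q^168)²·Q = [[109,145],[145,261]]
F_337 mod 297 = Q^337[0][1] = 145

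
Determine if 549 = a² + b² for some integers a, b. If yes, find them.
15² + 18² (a=15, b=18)

Factorization: 549 = 3^2 × 61
By Fermat: n is sum of two squares iff every prime p ≡ 3 (mod 4) appears to even power.
All primes ≡ 3 (mod 4) appear to even power.
Search a = 0, 1, 2, … for 549 - a² a perfect square: first hit at a = 15: 549 - 225 = 324 = 18².
549 = 15² + 18² = 225 + 324 ✓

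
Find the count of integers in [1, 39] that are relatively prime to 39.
24

39 = 3 × 13
φ(n) = n × ∏(1 - 1/p) for each prime p dividing n
φ(39) = 39 × (1 - 1/3) × (1 - 1/13) = 24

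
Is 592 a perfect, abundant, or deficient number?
deficient

Proper divisors of 592: sum = 1 + 2 + 4 + 8 + 16 + 37 + 74 + 148 + 296 = 586
Since 586 < 592, 592 is deficient.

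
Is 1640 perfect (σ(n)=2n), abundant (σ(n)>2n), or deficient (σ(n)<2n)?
abundant

Proper divisors of 1640: sum = 1 + 2 + 4 + 5 + 8 + 10 + 20 + 40 + 41 + 82 + 164 + 205 + 328 + 410 + 820 = 2140
Since 2140 > 1640, 1640 is abundant.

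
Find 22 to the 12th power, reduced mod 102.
4

Repeated squaring. Binary of 12 = 1100.
22^1 ≡ 22 (mod 102); 22^2 ≡ 76 (mod 102); 22^4 ≡ 64 (mod 102); 22^8 ≡ 16 (mod 102)
22^12 = 22^4 × 22^8 ≡ 4 (mod 102)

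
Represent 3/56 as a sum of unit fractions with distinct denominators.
1/19 + 1/1064

Greedy algorithm:
3/56: ceiling(56/3) = 19, use 1/19
1/1064: ceiling(1064/1) = 1064, use 1/1064
Result: 3/56 = 1/19 + 1/1064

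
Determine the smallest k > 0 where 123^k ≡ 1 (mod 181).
180

181 is prime, so ord(123) divides φ(181) = 180.
Divisors of 180: 1, 2, 3, 4, 5, 6, 9, 10, 12, 15, 18, 20, 30, 36, 45, 60, 90, 180.
Repeated squaring: 123^1 ≡ 123, 123^2 ≡ 106, 123^4 ≡ 14, 123^8 ≡ 15, 123^16 ≡ 44, 123^32 ≡ 126, 123^64 ≡ 129, 123^128 ≡ 170 (mod 181).
Test 123^d mod 181 for each divisor d in increasing order:
123^1 ≡ 123
123^2 ≡ 106
123^3 = 123^2·123^1 ≡ 6
123^4 ≡ 14
123^5 = 123^4·123^1 ≡ 93
123^6 = 123^4·123^2 ≡ 36
123^9 = 123^8·123^1 ≡ 35
123^10 = 123^8·123^2 ≡ 142
123^12 = 123^8·123^4 ≡ 29
123^15 = 123^8·123^4·123^2·123^1 ≡ 174
123^18 = 123^16·123^2 ≡ 139
123^20 = 123^16·123^4 ≡ 73
123^30 = 123^16·123^8·123^4·123^2 ≡ 49
123^36 = 123^32·123^4 ≡ 135
123^45 = 123^32·123^8·123^4·123^1 ≡ 19
123^60 = 123^32·123^16·123^8·123^4 ≡ 48
123^90 = 123^64·123^16·123^8·123^2 ≡ 180
123^180 = 123^128·123^32·123^16·123^4 ≡ 1  ← first divisor giving 1
The order is 180.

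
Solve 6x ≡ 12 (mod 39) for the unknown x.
x ≡ 2 (mod 13)

gcd(6, 39) = 3, which divides 12, so solutions exist.
Divide through by 3: 2x ≡ 4 (mod 13).
Find 2^(-1) mod 13 by the extended Euclidean algorithm:
13 = 6 × 2 + 1  ⟹  1 = (1)·13 + (-6)·2
So (-6)·2 ≡ 1 (mod 13), i.e. 2^(-1) ≡ -6 ≡ 7 (mod 13).
x ≡ 7 × 4 = 28 ≡ 2 (mod 13).
Check: 6 × 2 = 12 ≡ 12 (mod 39).
x ≡ 2 (mod 13), giving 3 solutions mod 39.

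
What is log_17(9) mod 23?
14

Baby-step giant-step with step n = ⌈√23⌉ = 5.
Baby steps 17^j mod 23 (j:value) for j=0..4: 0:1, 1:17, 2:13, 3:14, 4:8.
Giant-step multiplier: 17^(-5) ≡ 17^(22-5) = 17^17 ≡ 11 (mod 23).
Giant steps γ_i = 9·11^i mod 23: γ_0=9, γ_1=7, γ_2=8 (in table at j=4).
x = i·n + j = 2·5 + 4 = 14.
Check: 17^14 ≡ 9 (mod 23).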